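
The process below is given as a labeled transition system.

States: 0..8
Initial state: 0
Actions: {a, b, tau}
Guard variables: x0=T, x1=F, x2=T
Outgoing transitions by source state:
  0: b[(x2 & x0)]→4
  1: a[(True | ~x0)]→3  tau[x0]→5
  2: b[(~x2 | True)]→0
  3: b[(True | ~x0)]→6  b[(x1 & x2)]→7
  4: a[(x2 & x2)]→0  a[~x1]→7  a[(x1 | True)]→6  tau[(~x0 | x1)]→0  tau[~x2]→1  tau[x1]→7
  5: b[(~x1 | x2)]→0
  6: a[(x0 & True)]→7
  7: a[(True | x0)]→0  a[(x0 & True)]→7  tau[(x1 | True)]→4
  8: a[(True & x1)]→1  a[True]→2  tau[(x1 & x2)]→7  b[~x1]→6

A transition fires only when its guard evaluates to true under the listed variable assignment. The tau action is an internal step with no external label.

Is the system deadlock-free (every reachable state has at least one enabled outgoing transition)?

Reach set: {0,4,6,7}
  0: b→4  [1 exit(s)]
  4: a→0  a→6  a→7  [3 exit(s)]
  6: a→7  [1 exit(s)]
  7: a→0  a→7  tau→4  [3 exit(s)]

Answer: DEADLOCK-FREE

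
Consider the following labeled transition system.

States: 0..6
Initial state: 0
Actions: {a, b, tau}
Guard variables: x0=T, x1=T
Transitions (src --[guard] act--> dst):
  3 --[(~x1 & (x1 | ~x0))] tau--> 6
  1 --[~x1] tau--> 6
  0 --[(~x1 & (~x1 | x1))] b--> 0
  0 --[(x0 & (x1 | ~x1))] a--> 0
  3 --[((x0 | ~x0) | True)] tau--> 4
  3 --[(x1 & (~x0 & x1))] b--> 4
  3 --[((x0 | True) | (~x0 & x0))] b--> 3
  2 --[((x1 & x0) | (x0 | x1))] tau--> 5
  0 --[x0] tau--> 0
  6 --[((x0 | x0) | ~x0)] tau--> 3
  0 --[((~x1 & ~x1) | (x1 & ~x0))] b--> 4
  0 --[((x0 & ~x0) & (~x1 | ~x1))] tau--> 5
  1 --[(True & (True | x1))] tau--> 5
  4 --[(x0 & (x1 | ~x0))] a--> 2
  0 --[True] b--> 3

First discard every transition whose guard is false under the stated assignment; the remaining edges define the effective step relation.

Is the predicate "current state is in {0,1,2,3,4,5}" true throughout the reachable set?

Safe = {0,1,2,3,4,5}
R = {0,2,3,4,5}
  0: ok
  2: ok
  3: ok
  4: ok
  5: ok

Answer: INVARIANT HOLDS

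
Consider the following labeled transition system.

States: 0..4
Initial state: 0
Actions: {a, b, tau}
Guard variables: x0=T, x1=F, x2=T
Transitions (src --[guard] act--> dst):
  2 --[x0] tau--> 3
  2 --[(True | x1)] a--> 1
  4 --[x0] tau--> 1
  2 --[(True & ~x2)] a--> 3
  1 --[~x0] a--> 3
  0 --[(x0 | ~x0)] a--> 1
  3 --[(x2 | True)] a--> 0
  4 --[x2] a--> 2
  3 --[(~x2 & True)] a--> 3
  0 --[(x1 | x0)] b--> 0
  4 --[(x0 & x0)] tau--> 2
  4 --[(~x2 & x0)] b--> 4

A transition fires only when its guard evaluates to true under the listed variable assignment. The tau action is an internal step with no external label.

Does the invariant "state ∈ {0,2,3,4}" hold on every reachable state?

Allowed set {0,2,3,4}
R = {0,1}
  0: safe
  1: ✗ unsafe
counterexample path to 1: a

Answer: INVARIANT VIOLATED at state 1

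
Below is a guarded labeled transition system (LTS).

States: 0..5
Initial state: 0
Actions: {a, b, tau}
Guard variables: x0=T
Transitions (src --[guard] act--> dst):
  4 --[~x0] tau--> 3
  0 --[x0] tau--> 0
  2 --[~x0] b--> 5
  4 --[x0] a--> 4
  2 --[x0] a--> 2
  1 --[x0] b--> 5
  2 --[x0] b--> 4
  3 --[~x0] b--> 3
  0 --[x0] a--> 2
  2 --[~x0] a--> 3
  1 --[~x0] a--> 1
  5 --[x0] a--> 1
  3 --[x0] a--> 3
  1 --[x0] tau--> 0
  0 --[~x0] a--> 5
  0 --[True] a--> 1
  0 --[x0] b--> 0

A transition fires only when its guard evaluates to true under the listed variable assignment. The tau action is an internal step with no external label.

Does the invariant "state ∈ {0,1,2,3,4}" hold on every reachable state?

Answer: INVARIANT VIOLATED at state 5

Working:
Inv-set: {0,1,2,3,4}
Reach set: {0,1,2,4,5}
  0: safe
  1: safe
  2: safe
  4: safe
  5: outside
counterexample path to 5: a·b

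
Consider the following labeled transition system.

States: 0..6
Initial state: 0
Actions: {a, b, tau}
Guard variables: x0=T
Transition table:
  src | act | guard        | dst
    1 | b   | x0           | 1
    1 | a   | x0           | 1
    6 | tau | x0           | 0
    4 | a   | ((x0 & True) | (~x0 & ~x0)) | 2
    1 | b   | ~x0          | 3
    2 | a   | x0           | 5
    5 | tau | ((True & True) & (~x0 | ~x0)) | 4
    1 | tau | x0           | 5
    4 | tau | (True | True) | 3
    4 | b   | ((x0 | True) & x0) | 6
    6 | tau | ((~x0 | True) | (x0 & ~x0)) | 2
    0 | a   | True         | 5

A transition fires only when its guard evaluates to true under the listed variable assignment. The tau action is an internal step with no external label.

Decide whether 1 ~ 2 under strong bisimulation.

Answer: NOT BISIMILAR

Working:
Bisimulation quotient by refinement:
  round 0: {{0,1,2,3,4,5,6}}
  round 1: {{0,2},{1,4},{3,5},{6}}
  round 2: {{0,2},{1},{3,5},{4},{6}}
Fixed point at round 3; 5 class(es).
class of 1: {1}; class of 2: {0,2}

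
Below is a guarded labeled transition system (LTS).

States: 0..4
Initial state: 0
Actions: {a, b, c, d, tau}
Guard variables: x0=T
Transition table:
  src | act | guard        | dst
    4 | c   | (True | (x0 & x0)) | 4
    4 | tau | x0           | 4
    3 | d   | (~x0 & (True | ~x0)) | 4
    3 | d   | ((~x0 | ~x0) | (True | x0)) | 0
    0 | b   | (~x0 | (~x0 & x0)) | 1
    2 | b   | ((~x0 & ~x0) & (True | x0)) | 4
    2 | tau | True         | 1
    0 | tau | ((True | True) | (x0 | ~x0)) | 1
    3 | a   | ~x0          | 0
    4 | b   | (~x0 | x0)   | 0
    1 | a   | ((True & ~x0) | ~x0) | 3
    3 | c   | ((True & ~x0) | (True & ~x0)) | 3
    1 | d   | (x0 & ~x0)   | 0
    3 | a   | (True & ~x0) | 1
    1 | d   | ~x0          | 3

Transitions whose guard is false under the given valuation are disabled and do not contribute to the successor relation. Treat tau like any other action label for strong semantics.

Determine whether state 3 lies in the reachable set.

Answer: UNREACHABLE

Analysis:
Guard filter leaves 6 enabled edge(s).
depth 0: {0}
depth 1: {1}  cumulative {0,1}
R = {0,1}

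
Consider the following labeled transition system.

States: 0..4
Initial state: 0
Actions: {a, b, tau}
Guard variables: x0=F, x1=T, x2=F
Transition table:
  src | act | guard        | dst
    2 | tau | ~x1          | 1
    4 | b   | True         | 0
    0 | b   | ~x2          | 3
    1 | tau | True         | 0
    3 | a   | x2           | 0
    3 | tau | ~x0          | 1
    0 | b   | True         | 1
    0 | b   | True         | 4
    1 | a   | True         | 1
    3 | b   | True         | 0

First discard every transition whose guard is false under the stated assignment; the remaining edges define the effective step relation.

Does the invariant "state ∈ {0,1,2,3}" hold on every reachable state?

Safe = {0,1,2,3}
Reach set: {0,1,3,4}
  0: ✓
  1: ✓
  3: ✓
  4: ✗ unsafe
reach 4 via b — violates

Answer: INVARIANT VIOLATED at state 4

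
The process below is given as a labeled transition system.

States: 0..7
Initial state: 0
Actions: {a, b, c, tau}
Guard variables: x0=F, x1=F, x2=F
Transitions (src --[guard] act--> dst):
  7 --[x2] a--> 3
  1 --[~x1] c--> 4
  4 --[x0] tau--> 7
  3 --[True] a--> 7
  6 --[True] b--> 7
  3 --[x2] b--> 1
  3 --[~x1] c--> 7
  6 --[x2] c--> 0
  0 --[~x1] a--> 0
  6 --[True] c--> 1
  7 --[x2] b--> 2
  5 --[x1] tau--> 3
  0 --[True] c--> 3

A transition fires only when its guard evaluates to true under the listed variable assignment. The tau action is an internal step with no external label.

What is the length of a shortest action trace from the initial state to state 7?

Answer: 2

Trace:
Breadth-first toward 7:
  L0 = {0}
  L1 = {3}
  L2 = {7}
7 enters at depth 2; path c·a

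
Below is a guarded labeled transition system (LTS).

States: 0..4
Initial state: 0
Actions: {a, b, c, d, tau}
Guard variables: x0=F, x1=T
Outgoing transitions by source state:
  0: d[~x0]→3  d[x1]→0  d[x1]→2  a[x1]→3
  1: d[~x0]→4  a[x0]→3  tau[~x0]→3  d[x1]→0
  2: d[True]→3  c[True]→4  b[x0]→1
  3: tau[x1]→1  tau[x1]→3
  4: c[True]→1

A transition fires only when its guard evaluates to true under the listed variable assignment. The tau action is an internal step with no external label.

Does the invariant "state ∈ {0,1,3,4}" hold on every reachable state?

Safe = {0,1,3,4}
Reachable = {0,1,2,3,4}
  0: safe
  1: safe
  2: outside
  3: safe
  4: safe
reach 2 via d — violates

Answer: INVARIANT VIOLATED at state 2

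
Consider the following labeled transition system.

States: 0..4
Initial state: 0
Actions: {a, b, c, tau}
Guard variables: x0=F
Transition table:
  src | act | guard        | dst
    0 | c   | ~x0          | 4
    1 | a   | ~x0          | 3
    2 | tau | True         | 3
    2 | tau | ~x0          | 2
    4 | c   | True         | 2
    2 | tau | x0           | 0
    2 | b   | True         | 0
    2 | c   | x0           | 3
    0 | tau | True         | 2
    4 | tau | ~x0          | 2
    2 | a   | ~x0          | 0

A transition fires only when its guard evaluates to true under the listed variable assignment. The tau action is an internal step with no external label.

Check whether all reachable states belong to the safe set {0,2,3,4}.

Safe = {0,2,3,4}
Reach set: {0,2,3,4}
  0: ✓
  2: ✓
  3: ✓
  4: ✓

Answer: INVARIANT HOLDS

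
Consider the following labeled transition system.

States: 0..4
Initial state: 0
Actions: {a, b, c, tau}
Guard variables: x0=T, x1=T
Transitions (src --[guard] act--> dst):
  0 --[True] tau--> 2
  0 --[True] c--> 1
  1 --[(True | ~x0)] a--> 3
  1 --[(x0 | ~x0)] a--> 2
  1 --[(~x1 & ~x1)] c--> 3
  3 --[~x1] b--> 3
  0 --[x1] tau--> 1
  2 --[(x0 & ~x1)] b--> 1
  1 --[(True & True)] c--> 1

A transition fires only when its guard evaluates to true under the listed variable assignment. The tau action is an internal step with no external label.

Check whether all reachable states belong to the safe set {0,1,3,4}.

Allowed set {0,1,3,4}
Reachable = {0,1,2,3}
  0: ok
  1: ok
  2: ✗ unsafe
  3: ok
witness against invariant: tau → 2

Answer: INVARIANT VIOLATED at state 2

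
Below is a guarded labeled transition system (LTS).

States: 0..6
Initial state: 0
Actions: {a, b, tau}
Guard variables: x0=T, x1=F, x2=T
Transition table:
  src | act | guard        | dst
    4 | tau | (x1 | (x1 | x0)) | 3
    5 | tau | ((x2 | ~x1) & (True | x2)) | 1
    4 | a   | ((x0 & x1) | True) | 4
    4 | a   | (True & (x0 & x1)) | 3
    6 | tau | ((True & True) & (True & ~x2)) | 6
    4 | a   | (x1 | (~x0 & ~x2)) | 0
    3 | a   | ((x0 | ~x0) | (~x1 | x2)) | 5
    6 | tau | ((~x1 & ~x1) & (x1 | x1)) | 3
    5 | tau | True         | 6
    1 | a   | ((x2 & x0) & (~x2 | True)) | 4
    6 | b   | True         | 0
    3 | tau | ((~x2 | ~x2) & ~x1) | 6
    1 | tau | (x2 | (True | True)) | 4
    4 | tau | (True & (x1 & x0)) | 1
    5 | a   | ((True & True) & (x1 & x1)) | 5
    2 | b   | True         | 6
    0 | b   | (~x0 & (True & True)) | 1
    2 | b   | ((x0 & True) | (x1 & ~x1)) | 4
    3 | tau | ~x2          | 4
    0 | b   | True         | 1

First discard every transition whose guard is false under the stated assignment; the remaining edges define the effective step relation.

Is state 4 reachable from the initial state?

Answer: REACHABLE

Working:
11 transition(s) survive guard evaluation.
L0 = {0}
L1 = {1}  cumulative {0,1}
L2 = {4}  cumulative {0,1,4}
L3 = {3}  cumulative {0,1,3,4}
L4 = {5}  cumulative {0,1,3,4,5}
L5 = {6}  cumulative {0,1,3,4,5,6}
R = {0,1,3,4,5,6}
trace reaching 4: b·a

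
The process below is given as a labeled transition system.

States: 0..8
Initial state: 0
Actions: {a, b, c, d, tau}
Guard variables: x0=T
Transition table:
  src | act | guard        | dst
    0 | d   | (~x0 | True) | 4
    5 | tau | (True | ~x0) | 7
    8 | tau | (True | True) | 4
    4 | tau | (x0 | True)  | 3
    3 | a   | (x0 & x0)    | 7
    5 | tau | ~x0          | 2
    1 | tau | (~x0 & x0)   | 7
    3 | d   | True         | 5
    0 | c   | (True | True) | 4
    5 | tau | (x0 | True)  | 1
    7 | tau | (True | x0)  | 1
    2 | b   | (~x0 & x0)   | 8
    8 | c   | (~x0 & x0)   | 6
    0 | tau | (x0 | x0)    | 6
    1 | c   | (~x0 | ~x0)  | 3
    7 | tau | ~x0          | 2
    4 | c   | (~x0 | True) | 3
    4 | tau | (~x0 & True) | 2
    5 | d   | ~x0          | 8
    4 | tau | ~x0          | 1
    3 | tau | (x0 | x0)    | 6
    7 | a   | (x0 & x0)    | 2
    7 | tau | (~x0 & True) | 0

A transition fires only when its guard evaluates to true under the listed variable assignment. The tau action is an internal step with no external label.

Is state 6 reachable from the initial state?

Answer: REACHABLE

Working:
After dropping false guards: 13 live edges.
Layer 0: {0}
Layer 1: {4,6}  now seen {0,4,6}
Layer 2: {3}  now seen {0,3,4,6}
Layer 3: {5,7}  now seen {0,3,4,5,6,7}
Layer 4: {1,2}  now seen {0,1,2,3,4,5,6,7}
Reachable = {0,1,2,3,4,5,6,7}
trace reaching 6: tau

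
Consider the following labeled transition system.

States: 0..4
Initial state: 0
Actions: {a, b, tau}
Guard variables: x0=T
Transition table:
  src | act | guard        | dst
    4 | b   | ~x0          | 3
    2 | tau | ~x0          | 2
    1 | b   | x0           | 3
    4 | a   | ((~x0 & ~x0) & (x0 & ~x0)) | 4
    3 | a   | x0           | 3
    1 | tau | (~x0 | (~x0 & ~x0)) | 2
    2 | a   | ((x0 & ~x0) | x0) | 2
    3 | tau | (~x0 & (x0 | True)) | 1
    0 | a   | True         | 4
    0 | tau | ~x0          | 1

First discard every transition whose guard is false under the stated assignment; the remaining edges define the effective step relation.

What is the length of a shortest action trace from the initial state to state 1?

Answer: UNREACHABLE

Trace:
BFS to 1:
  L0 = {0}
  L1 = {4}
1 never appears.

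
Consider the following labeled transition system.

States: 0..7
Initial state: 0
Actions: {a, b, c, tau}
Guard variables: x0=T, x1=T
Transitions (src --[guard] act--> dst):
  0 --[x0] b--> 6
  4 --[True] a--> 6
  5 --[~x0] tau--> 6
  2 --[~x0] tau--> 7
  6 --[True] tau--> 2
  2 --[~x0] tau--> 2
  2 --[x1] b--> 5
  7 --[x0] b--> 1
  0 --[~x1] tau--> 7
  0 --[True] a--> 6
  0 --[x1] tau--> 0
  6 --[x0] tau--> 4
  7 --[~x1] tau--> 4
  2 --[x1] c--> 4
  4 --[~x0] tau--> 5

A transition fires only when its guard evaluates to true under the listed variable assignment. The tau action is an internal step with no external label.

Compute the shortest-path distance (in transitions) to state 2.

Layered search for 2:
  Layer 0: {0}
  Layer 1: {6}
  Layer 2: {2,4}
first hit 2 at d=2 via a·tau

Answer: 2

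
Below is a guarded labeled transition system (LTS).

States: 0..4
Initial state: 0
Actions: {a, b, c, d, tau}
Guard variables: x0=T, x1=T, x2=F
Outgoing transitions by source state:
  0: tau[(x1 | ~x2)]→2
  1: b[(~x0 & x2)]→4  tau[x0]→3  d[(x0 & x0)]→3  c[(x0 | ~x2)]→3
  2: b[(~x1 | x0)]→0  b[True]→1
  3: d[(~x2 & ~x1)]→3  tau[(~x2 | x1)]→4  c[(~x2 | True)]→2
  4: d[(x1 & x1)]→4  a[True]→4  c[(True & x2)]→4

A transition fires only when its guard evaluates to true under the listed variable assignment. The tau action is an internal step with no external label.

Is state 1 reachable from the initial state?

10 transition(s) survive guard evaluation.
depth 0: {0}
depth 1: {2}  cumulative {0,2}
depth 2: {1}  cumulative {0,1,2}
depth 3: {3}  cumulative {0,1,2,3}
depth 4: {4}  cumulative {0,1,2,3,4}
R = {0,1,2,3,4}
trace reaching 1: tau·b

Answer: REACHABLE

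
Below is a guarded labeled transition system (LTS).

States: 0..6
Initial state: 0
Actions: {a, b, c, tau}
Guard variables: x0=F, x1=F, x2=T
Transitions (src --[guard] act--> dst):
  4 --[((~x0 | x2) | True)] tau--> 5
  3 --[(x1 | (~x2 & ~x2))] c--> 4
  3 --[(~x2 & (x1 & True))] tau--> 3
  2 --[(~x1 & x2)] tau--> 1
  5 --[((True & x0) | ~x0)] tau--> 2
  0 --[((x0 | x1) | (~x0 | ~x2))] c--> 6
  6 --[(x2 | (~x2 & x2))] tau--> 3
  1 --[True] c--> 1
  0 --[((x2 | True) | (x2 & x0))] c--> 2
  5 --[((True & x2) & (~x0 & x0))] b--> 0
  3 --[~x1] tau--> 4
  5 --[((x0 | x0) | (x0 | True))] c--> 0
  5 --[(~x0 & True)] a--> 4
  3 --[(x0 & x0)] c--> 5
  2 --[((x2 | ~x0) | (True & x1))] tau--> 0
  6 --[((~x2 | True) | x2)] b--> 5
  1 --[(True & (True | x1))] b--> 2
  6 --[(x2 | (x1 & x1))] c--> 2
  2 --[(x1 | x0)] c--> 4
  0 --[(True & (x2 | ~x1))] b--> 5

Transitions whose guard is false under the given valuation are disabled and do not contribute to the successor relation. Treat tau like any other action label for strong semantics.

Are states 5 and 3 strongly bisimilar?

Answer: NOT BISIMILAR

Trace:
Compute ~ classes (split until stable):
  π0 = {{0,1,2,3,4,5,6}}
  π1 = {{0,1},{2,3,4},{5},{6}}
  π2 = {{0},{1},{2},{3},{4},{5},{6}}
7 equivalence class(es) (converged in 3)
[5]={5}  [3]={3}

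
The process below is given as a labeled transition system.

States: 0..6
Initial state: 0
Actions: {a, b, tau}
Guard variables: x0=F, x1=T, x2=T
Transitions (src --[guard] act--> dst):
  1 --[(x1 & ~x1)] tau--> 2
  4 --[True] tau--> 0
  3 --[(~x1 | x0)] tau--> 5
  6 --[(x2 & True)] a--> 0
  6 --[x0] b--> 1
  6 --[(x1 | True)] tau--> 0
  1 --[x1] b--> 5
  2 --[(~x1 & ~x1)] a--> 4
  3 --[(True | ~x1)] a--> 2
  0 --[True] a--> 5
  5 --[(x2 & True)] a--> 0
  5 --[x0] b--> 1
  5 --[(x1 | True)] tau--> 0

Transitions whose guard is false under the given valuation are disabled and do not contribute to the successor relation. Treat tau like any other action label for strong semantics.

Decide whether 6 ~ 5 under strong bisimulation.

Bisimulation quotient by refinement:
  π0 = {{0,1,2,3,4,5,6}}
  π1 = {{0,3},{1},{2},{4},{5,6}}
  π2 = {{0},{1},{2},{3},{4},{5,6}}
6 equivalence class(es) (converged in 3)
[6]={5,6}  [5]={5,6}

Answer: BISIMILAR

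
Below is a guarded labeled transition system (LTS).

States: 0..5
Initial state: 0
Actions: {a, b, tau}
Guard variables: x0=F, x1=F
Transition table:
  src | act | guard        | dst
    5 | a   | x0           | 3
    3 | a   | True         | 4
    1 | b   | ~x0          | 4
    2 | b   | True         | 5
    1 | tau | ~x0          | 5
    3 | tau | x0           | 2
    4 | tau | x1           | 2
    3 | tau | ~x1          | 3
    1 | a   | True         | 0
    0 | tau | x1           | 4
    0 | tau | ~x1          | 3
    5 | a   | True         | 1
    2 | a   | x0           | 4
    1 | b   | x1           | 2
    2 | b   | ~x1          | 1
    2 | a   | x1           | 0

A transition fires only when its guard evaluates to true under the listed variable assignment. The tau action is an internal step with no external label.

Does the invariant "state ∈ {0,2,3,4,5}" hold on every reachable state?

Inv-set: {0,2,3,4,5}
Reachable = {0,3,4}
  0: ✓
  3: ✓
  4: ✓

Answer: INVARIANT HOLDS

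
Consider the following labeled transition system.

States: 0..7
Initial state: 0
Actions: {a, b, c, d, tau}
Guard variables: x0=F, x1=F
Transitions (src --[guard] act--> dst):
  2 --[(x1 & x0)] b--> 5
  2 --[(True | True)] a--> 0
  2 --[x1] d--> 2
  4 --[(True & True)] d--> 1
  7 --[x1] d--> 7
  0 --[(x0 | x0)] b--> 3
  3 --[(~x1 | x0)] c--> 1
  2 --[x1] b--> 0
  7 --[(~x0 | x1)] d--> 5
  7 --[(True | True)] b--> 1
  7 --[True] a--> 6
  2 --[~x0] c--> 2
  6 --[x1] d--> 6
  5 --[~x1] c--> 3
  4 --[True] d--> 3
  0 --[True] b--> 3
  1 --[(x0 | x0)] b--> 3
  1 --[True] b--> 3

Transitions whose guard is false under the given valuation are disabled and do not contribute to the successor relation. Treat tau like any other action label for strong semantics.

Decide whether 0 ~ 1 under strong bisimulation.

Answer: BISIMILAR

Working:
Bisimulation quotient by refinement:
  P[0] = {{0,1,2,3,4,5,6,7}}
  P[1] = {{0,1},{2},{3,5},{4},{6},{7}}
  P[2] = {{0,1},{2},{3},{4},{5},{6},{7}}
7 equivalence class(es) (converged in 3)
[0]={0,1}  [1]={0,1}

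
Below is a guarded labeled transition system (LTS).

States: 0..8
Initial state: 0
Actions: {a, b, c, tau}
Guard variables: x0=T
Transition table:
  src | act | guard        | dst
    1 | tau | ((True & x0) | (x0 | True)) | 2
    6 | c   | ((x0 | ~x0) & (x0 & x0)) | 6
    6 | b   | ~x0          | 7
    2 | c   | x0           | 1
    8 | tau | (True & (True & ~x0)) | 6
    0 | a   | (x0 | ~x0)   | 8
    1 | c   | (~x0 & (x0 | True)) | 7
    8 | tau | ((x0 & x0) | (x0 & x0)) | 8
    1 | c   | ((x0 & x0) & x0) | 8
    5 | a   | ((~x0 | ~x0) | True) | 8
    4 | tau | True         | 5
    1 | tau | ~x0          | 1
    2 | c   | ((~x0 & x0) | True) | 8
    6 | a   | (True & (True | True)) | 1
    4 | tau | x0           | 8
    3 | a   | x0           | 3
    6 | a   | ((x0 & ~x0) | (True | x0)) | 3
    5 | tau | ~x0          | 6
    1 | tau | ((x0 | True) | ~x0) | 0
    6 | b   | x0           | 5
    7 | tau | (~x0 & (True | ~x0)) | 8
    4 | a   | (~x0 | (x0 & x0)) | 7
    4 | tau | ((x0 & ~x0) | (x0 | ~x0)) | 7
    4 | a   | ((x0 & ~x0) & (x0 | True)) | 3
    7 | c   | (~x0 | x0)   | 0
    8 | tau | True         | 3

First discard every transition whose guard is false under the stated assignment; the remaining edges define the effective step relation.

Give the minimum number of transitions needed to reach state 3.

Layered search for 3:
  Layer 0: {0}
  Layer 1: {8}
  Layer 2: {3}
depth(3)=2, e.g. a·tau

Answer: 2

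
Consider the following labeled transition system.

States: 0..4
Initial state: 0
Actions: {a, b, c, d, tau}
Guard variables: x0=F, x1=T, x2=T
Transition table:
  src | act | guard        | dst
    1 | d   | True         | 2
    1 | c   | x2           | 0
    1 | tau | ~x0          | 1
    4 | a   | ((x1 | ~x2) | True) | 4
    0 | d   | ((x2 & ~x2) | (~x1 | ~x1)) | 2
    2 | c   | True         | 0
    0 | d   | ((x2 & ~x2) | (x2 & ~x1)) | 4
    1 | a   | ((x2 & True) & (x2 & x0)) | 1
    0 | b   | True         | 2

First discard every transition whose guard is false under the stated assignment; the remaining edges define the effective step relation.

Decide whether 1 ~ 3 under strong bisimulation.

Answer: NOT BISIMILAR

Analysis:
Bisimulation quotient by refinement:
  π0 = {{0,1,2,3,4}}
  π1 = {{0},{1},{2},{3},{4}}
Fixed point at round 2; 5 class(es).
[1]={1}  [3]={3}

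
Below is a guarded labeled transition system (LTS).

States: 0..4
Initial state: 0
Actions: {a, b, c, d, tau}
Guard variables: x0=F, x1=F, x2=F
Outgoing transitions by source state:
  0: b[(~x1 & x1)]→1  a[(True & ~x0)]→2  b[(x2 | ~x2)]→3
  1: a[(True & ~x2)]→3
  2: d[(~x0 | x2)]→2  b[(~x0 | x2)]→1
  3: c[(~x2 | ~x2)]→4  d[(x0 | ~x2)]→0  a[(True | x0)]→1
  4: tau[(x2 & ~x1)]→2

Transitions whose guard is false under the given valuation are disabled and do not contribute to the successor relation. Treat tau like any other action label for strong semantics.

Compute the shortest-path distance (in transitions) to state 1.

BFS to 1:
  depth 0: {0}
  depth 1: {2,3}
  depth 2: {1,4}
first hit 1 at d=2 via a·b

Answer: 2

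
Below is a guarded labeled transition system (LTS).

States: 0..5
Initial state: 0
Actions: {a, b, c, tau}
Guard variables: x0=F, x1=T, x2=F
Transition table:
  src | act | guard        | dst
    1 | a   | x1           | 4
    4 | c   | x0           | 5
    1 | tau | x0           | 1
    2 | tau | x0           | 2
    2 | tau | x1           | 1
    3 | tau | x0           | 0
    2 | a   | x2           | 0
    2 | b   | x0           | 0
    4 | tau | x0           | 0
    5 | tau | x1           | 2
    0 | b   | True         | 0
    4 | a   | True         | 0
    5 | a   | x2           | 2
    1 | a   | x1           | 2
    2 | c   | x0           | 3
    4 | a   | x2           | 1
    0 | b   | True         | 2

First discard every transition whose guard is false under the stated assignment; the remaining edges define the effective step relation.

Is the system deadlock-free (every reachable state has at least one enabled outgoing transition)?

Reachable = {0,1,2,4}
  0: b→0  b→2  [2 exit(s)]
  1: a→2  a→4  [2 exit(s)]
  2: tau→1  [1 exit(s)]
  4: a→0  [1 exit(s)]

Answer: DEADLOCK-FREE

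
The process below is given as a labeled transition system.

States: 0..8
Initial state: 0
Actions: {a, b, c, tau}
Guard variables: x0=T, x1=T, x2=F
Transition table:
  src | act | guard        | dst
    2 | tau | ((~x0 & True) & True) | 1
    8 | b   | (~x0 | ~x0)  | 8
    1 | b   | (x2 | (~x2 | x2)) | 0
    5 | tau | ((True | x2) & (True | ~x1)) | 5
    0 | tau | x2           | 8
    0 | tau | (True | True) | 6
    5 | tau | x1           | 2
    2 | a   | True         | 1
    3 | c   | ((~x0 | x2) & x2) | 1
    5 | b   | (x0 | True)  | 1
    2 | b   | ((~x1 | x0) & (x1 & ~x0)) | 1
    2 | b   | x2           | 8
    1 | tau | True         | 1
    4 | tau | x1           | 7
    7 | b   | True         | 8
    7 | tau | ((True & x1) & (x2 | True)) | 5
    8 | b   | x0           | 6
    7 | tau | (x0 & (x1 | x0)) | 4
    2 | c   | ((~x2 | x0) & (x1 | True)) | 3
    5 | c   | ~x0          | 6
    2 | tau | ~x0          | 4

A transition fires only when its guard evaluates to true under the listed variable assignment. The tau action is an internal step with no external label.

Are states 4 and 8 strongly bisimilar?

Answer: NOT BISIMILAR

Analysis:
Bisimulation quotient by refinement:
  round 0: {{0,1,2,3,4,5,6,7,8}}
  round 1: {{0,4},{1,5,7},{2},{3,6},{8}}
  round 2: {{0},{1},{2},{3,6},{4},{5},{7},{8}}
8 equivalence class(es) (converged in 3)
class of 4: {4}; class of 8: {8}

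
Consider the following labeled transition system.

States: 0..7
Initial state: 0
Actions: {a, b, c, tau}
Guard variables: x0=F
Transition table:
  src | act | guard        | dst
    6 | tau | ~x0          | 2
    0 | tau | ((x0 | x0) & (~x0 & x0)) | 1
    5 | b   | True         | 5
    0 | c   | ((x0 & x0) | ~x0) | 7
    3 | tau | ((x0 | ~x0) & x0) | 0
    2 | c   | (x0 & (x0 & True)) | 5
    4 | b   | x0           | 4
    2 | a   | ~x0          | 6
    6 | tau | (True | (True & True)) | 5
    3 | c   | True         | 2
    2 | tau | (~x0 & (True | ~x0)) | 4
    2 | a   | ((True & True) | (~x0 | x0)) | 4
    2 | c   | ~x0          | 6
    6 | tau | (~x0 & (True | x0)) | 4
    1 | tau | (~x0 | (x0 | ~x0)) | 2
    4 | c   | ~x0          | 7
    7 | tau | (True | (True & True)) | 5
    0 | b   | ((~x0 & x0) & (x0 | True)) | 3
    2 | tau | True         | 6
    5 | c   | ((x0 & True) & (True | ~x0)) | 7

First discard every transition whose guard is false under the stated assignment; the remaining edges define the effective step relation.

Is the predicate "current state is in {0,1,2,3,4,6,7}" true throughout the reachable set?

Answer: INVARIANT VIOLATED at state 5

Working:
Inv-set: {0,1,2,3,4,6,7}
R = {0,5,7}
  0: ✓
  5: outside
  7: ✓
counterexample path to 5: c·tau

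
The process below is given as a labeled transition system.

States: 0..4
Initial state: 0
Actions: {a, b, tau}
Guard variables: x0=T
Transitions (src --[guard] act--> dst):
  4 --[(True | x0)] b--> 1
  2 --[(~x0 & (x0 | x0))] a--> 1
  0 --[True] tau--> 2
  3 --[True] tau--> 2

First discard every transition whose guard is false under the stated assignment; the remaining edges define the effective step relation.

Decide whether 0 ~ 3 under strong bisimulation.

Refine partition for ~:
  P[0] = {{0,1,2,3,4}}
  P[1] = {{0,3},{1,2},{4}}
3 equivalence class(es) (converged in 2)
class of 0: {0,3}; class of 3: {0,3}

Answer: BISIMILAR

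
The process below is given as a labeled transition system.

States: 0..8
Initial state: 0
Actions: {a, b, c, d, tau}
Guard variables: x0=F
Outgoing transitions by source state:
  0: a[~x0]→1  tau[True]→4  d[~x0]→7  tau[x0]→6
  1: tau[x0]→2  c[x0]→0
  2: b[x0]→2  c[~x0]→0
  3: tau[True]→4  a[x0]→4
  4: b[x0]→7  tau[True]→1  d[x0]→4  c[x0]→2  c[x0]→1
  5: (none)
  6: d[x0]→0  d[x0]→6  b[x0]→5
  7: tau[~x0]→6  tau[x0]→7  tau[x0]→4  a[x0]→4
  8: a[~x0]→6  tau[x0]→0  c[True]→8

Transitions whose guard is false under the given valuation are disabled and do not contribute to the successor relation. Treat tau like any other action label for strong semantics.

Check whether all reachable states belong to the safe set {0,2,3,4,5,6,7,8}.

Answer: INVARIANT VIOLATED at state 1

Trace:
Safe = {0,2,3,4,5,6,7,8}
Reachable = {0,1,4,6,7}
  0: ok
  1: VIOLATES
  4: ok
  6: ok
  7: ok
counterexample path to 1: a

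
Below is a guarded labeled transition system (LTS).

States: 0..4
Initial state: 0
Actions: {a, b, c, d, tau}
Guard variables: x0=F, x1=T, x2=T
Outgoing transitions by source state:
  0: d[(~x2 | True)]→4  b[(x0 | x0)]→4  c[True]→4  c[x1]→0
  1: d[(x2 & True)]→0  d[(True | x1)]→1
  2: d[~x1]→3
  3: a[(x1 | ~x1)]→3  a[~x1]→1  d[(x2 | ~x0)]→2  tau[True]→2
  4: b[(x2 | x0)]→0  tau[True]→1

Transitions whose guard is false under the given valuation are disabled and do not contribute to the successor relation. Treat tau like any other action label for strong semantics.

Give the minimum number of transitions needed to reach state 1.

BFS to 1:
  L0 = {0}
  L1 = {4}
  L2 = {1}
1 enters at depth 2; path c·tau

Answer: 2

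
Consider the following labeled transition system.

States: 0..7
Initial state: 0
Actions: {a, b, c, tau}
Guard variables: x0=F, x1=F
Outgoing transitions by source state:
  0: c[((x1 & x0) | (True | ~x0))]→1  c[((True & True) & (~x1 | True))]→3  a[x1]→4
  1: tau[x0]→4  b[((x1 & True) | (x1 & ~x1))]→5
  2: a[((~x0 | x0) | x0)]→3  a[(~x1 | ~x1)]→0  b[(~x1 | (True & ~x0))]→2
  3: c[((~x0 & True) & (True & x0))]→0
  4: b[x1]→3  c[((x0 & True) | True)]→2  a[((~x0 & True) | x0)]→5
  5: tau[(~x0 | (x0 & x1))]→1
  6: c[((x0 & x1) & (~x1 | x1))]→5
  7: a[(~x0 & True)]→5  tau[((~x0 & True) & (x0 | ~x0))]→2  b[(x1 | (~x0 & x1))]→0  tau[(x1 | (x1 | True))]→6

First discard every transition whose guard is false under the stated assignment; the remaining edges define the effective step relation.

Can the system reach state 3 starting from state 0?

Guard filter leaves 11 enabled edge(s).
Layer 0: {0}
Layer 1: {1,3}  total {0,1,3}
R = {0,1,3}
witness 3: c

Answer: REACHABLE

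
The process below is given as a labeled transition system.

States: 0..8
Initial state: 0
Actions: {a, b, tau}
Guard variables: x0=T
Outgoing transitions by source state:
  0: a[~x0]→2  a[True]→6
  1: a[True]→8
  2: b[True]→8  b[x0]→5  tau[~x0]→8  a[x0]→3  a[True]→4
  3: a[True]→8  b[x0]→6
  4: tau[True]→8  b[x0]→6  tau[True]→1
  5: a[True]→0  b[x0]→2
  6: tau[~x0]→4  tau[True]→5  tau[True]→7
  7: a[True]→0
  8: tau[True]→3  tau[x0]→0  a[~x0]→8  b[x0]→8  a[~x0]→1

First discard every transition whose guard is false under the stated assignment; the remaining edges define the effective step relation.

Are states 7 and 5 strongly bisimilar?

Answer: NOT BISIMILAR

Analysis:
Refine partition for ~:
  π0 = {{0,1,2,3,4,5,6,7,8}}
  π1 = {{0,1,7},{2,3,5},{4,8},{6}}
  π2 = {{0},{1},{2},{3},{4},{5},{6},{7},{8}}
Fixed point at round 3; 9 class(es).
[7]={7}  [5]={5}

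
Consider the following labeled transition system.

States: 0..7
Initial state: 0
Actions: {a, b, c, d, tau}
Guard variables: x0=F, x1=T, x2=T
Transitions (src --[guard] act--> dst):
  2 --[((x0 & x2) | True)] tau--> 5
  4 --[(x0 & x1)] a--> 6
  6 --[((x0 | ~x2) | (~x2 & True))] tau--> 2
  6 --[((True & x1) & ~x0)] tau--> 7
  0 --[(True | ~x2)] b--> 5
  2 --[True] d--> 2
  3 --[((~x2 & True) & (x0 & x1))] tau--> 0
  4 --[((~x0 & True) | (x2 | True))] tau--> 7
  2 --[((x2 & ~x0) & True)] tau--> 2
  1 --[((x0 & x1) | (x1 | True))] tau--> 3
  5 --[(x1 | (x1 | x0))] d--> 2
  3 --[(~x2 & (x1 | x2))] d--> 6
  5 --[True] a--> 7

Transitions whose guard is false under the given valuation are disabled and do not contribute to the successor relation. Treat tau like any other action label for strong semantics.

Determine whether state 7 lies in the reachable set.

Answer: REACHABLE

Working:
Guard filter leaves 9 enabled edge(s).
Layer 0: {0}
Layer 1: {5}  now seen {0,5}
Layer 2: {2,7}  now seen {0,2,5,7}
R = {0,2,5,7}
Path to 7: b·a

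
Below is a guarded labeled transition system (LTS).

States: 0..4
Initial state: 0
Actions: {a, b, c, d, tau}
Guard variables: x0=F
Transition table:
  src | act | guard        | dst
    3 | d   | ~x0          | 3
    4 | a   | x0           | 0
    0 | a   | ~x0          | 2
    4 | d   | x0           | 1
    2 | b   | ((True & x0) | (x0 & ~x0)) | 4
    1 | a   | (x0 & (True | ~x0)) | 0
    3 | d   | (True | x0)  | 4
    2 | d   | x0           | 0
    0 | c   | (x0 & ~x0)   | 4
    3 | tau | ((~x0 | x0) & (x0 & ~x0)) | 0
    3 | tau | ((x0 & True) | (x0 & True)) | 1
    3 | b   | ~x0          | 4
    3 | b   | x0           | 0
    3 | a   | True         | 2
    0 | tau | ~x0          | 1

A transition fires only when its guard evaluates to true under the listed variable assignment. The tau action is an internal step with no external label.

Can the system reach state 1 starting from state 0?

Answer: REACHABLE

Trace:
After dropping false guards: 6 live edges.
L0 = {0}
L1 = {1,2}  now seen {0,1,2}
Reachable = {0,1,2}
Path to 1: tau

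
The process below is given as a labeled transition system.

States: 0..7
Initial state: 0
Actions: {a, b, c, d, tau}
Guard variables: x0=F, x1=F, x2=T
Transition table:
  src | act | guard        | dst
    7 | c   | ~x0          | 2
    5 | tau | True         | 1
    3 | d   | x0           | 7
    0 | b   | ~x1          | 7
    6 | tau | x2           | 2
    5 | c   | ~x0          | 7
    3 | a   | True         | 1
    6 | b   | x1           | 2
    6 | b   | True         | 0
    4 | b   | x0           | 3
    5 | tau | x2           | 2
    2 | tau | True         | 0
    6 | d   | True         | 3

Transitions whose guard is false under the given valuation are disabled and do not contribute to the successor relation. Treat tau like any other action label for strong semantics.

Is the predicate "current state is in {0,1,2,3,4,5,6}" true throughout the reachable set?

Answer: INVARIANT VIOLATED at state 7

Analysis:
Safe = {0,1,2,3,4,5,6}
Reachable = {0,2,7}
  0: safe
  2: safe
  7: outside
counterexample path to 7: b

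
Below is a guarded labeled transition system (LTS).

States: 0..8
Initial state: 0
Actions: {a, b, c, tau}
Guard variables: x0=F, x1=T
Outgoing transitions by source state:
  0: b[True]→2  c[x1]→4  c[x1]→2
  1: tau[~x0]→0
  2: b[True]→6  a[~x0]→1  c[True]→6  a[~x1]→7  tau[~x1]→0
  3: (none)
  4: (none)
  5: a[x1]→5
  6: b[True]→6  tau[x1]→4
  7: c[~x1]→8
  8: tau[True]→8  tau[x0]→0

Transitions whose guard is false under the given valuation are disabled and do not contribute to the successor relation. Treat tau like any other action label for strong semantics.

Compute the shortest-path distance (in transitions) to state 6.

Answer: 2

Trace:
Breadth-first toward 6:
  depth 0: {0}
  depth 1: {2,4}
  depth 2: {1,6}
first hit 6 at d=2 via b·b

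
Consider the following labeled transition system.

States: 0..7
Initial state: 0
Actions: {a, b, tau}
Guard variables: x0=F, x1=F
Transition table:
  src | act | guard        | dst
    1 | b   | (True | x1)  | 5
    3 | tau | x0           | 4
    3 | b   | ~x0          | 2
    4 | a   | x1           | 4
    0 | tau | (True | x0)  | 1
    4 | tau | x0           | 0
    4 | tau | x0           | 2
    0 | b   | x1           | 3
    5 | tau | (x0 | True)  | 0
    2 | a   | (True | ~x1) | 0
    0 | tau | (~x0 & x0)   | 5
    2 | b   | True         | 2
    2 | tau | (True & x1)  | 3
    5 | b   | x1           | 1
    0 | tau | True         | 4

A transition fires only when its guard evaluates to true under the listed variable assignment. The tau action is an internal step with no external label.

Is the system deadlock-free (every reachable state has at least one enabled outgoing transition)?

Answer: DEADLOCK at state 4

Working:
Reachable = {0,1,4,5}
  0: tau→1  tau→4  [deg 2]
  1: b→5  [deg 1]
  4: ∅  [deadlock]
  5: tau→0  [deg 1]
witness 4: tau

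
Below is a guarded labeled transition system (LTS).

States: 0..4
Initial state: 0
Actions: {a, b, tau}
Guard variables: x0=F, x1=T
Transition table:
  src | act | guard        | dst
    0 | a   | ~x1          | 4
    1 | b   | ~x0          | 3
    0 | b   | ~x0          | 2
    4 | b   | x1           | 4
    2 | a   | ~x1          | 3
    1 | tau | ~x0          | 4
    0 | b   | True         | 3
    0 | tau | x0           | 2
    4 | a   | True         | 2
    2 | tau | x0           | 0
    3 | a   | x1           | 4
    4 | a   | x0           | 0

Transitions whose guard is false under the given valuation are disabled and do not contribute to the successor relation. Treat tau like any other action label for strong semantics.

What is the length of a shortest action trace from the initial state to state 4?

Breadth-first toward 4:
  L0 = {0}
  L1 = {2,3}
  L2 = {4}
depth(4)=2, e.g. b·a

Answer: 2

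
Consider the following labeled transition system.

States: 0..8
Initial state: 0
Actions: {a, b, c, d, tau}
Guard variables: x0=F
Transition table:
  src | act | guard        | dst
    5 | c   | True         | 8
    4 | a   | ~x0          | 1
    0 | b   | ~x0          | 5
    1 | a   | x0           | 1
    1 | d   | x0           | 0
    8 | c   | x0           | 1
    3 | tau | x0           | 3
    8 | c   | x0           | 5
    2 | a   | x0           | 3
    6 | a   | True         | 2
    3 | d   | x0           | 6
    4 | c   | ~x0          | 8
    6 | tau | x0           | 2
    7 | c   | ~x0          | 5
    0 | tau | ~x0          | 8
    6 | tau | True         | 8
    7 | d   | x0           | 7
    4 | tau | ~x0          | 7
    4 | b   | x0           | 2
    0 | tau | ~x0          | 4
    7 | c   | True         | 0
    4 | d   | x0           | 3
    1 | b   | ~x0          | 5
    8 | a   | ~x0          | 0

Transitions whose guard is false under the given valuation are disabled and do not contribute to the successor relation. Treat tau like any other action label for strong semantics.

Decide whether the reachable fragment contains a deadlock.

Answer: DEADLOCK-FREE

Analysis:
Reachable = {0,1,4,5,7,8}
  0: b→5  tau→4  tau→8  [deg 3]
  1: b→5  [deg 1]
  4: a→1  c→8  tau→7  [deg 3]
  5: c→8  [deg 1]
  7: c→0  c→5  [deg 2]
  8: a→0  [deg 1]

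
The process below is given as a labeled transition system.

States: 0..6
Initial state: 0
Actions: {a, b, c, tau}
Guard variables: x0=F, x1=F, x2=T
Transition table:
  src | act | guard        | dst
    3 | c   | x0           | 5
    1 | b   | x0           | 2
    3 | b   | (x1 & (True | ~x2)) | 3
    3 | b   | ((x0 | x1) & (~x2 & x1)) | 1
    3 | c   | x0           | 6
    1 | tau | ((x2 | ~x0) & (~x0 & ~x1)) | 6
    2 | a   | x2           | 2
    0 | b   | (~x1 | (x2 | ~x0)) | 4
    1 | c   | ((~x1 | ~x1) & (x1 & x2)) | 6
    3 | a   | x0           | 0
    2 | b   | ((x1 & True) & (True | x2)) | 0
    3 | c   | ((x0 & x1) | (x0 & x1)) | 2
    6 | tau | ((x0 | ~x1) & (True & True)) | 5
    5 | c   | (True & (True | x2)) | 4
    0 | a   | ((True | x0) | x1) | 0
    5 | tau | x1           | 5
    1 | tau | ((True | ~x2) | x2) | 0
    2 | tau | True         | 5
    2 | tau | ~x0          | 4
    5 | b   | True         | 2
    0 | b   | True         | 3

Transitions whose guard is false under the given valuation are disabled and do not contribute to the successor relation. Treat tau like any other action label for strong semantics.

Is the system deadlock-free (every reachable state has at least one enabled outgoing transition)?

Answer: DEADLOCK at state 3

Trace:
R = {0,3,4}
  0: a→0  b→3  b→4  [deg 3]
  3: ∅  [STUCK]
  4: ∅  [STUCK]
trace reaching 3: b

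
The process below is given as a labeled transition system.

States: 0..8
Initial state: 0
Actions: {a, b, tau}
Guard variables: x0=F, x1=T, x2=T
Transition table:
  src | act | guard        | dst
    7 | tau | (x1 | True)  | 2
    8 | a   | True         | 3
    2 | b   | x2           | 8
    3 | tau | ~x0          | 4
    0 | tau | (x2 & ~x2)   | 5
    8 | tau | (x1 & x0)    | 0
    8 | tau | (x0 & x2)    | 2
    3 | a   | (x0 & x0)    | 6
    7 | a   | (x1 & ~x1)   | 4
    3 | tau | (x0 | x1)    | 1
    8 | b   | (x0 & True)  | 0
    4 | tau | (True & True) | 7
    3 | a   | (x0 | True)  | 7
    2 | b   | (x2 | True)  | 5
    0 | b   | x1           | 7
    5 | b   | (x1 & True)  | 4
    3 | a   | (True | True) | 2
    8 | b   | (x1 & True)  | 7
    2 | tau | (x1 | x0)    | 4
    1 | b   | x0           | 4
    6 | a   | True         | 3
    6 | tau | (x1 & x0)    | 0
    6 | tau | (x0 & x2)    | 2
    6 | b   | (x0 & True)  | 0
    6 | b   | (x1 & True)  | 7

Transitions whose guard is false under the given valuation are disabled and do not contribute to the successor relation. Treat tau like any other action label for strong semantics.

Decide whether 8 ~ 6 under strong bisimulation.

Refine partition for ~:
  π0 = {{0,1,2,3,4,5,6,7,8}}
  π1 = {{0,5},{1},{2},{3},{4,7},{6,8}}
  π2 = {{0,5},{1},{2},{3},{4},{6,8},{7}}
  π3 = {{0},{1},{2},{3},{4},{5},{6,8},{7}}
stable after 4 split(s): 8 block(s)
class of 8: {6,8}; class of 6: {6,8}

Answer: BISIMILAR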